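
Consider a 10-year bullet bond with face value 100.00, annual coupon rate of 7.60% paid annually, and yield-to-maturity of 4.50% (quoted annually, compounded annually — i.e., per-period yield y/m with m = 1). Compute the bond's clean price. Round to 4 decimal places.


Answer: Price = 124.5294

Derivation:
Coupon per period c = face * coupon_rate / m = 7.600000
Periods per year m = 1; per-period yield y/m = 0.045000
Number of cashflows N = 10
Cashflows (t years, CF_t, discount factor 1/(1+y/m)^(m*t), PV):
  t = 1.0000: CF_t = 7.600000, DF = 0.956938, PV = 7.272727
  t = 2.0000: CF_t = 7.600000, DF = 0.915730, PV = 6.959548
  t = 3.0000: CF_t = 7.600000, DF = 0.876297, PV = 6.659854
  t = 4.0000: CF_t = 7.600000, DF = 0.838561, PV = 6.373066
  t = 5.0000: CF_t = 7.600000, DF = 0.802451, PV = 6.098628
  t = 6.0000: CF_t = 7.600000, DF = 0.767896, PV = 5.836008
  t = 7.0000: CF_t = 7.600000, DF = 0.734828, PV = 5.584696
  t = 8.0000: CF_t = 7.600000, DF = 0.703185, PV = 5.344207
  t = 9.0000: CF_t = 7.600000, DF = 0.672904, PV = 5.114074
  t = 10.0000: CF_t = 107.600000, DF = 0.643928, PV = 69.286619
Price P = sum_t PV_t = 124.529426


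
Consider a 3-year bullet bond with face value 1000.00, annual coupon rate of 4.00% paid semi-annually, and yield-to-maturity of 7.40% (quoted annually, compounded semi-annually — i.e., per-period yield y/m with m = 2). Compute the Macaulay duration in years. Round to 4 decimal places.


Coupon per period c = face * coupon_rate / m = 20.000000
Periods per year m = 2; per-period yield y/m = 0.037000
Number of cashflows N = 6
Cashflows (t years, CF_t, discount factor 1/(1+y/m)^(m*t), PV):
  t = 0.5000: CF_t = 20.000000, DF = 0.964320, PV = 19.286403
  t = 1.0000: CF_t = 20.000000, DF = 0.929913, PV = 18.598267
  t = 1.5000: CF_t = 20.000000, DF = 0.896734, PV = 17.934684
  t = 2.0000: CF_t = 20.000000, DF = 0.864739, PV = 17.294777
  t = 2.5000: CF_t = 20.000000, DF = 0.833885, PV = 16.677702
  t = 3.0000: CF_t = 1020.000000, DF = 0.804132, PV = 820.214860
Price P = sum_t PV_t = 910.006694
Macaulay numerator sum_t t * PV_t:
  t * PV_t at t = 0.5000: 9.643202
  t * PV_t at t = 1.0000: 18.598267
  t * PV_t at t = 1.5000: 26.902026
  t * PV_t at t = 2.0000: 34.589554
  t * PV_t at t = 2.5000: 41.694255
  t * PV_t at t = 3.0000: 2460.644581
Macaulay duration D = (sum_t t * PV_t) / P = 2592.071885 / 910.006694 = 2.848410

Answer: Macaulay duration = 2.8484 years


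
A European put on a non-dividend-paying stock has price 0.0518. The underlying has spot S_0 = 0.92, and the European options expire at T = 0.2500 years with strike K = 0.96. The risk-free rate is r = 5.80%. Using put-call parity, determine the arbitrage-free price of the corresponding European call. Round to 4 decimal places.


Answer: Call price = 0.0256

Derivation:
Put-call parity: C - P = S_0 * exp(-qT) - K * exp(-rT).
S_0 * exp(-qT) = 0.9200 * 1.00000000 = 0.92000000
K * exp(-rT) = 0.9600 * 0.98560462 = 0.94618043
C = P + S*exp(-qT) - K*exp(-rT)
C = 0.0518 + 0.92000000 - 0.94618043 = 0.0256


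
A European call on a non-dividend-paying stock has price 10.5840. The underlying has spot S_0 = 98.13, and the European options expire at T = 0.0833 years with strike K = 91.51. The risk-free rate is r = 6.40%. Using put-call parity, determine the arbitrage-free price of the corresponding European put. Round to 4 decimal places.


Put-call parity: C - P = S_0 * exp(-qT) - K * exp(-rT).
S_0 * exp(-qT) = 98.1300 * 1.00000000 = 98.13000000
K * exp(-rT) = 91.5100 * 0.99468299 = 91.02344001
P = C - S*exp(-qT) + K*exp(-rT)
P = 10.5840 - 98.13000000 + 91.02344001 = 3.4774

Answer: Put price = 3.4774


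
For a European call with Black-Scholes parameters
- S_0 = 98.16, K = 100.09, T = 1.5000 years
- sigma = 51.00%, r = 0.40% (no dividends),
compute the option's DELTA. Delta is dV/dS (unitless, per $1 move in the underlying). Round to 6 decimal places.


d1 = 0.2907432563; d2 = -0.3338766281
phi(d1) = 0.3824320251; exp(-qT) = 1.0000000000; exp(-rT) = 0.9940179641
N(d1) = 0.6143761569
Delta = exp(-qT) * N(d1) = 1.0000000000 * 0.6143761569 = 0.614376

Answer: Delta = 0.614376


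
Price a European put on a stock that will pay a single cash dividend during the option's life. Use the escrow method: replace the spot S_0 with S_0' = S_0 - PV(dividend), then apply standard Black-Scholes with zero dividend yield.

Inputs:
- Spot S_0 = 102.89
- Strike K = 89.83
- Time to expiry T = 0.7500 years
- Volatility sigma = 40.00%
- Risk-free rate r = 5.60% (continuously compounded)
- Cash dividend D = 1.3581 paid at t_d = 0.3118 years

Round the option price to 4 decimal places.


PV(D) = D * exp(-r * t_d) = 1.3581 * 0.98269076 = 1.33459232
S_0' = S_0 - PV(D) = 102.8900 - 1.33459232 = 101.55540768
d1 = (ln(S_0'/K) + (r + sigma^2/2)*T) / (sigma*sqrt(T)) = 0.64861129
d2 = d1 - sigma*sqrt(T) = 0.30220113
exp(-rT) = 0.95886978
N(-d1) = 0.25829483; N(-d2) = 0.38124937
P = K * exp(-rT) * N(-d2) - S_0' * N(-d1) = 89.8300 * 0.95886978 * 0.38124937 - 101.55540768 * 0.25829483 = 6.6078

Answer: Price = 6.6078


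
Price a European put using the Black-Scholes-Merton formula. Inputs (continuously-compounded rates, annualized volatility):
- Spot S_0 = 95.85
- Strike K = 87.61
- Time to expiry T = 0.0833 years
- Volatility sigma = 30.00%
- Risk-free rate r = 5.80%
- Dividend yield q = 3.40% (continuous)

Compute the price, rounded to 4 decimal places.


Answer: Price = 0.5849

Derivation:
d1 = (ln(S/K) + (r - q + 0.5*sigma^2) * T) / (sigma * sqrt(T)) = 1.10454215
d2 = d1 - sigma * sqrt(T) = 1.01795693
exp(-rT) = 0.99518025; exp(-qT) = 0.99717181
P = K * exp(-rT) * N(-d2) - S_0 * exp(-qT) * N(-d1)
N(-d1) = 0.13467902; N(-d2) = 0.15434921
P = 87.6100 * 0.99518025 * 0.15434921 - 95.8500 * 0.99717181 * 0.13467902 = 0.5849


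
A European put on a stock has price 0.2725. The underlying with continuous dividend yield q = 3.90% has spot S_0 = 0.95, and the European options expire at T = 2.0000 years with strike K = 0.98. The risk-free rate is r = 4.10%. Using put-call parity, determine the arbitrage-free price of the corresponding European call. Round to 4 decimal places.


Answer: Call price = 0.2484

Derivation:
Put-call parity: C - P = S_0 * exp(-qT) - K * exp(-rT).
S_0 * exp(-qT) = 0.9500 * 0.92496443 = 0.87871621
K * exp(-rT) = 0.9800 * 0.92127196 = 0.90284652
C = P + S*exp(-qT) - K*exp(-rT)
C = 0.2725 + 0.87871621 - 0.90284652 = 0.2484


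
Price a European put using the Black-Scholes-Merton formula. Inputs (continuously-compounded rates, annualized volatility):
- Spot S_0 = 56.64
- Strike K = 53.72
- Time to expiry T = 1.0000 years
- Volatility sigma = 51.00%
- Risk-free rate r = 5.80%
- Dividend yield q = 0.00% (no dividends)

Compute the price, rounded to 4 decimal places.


d1 = (ln(S/K) + (r - q + 0.5*sigma^2) * T) / (sigma * sqrt(T)) = 0.47250996
d2 = d1 - sigma * sqrt(T) = -0.03749004
exp(-rT) = 0.94364995; exp(-qT) = 1.00000000
P = K * exp(-rT) * N(-d2) - S_0 * exp(-qT) * N(-d1)
N(-d1) = 0.31828142; N(-d2) = 0.51495286
P = 53.7200 * 0.94364995 * 0.51495286 - 56.6400 * 1.00000000 * 0.31828142 = 8.0770

Answer: Price = 8.0770


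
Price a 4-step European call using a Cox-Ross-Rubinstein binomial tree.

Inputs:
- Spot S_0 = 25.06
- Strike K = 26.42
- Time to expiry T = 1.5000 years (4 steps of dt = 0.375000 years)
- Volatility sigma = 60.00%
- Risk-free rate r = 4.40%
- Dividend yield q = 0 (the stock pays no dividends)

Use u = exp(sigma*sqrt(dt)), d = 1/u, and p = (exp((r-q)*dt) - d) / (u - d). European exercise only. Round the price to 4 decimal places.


Answer: Price = V(0,0) = 7.0876

Derivation:
dt = T/N = 0.375000
u = exp(sigma*sqrt(dt)) = 1.444009; d = 1/u = 0.692516
p = (exp((r-q)*dt) - d) / (u - d) = 0.431302
Discount per step: exp(-r*dt) = 0.983635
Stock lattice S(k, i) with i counting down-moves:
  k=0: S(0,0) = 25.0600
  k=1: S(1,0) = 36.1869; S(1,1) = 17.3545
  k=2: S(2,0) = 52.2542; S(2,1) = 25.0600; S(2,2) = 12.0182
  k=3: S(3,0) = 75.4555; S(3,1) = 36.1869; S(3,2) = 17.3545; S(3,3) = 8.3228
  k=4: S(4,0) = 108.9585; S(4,1) = 52.2542; S(4,2) = 25.0600; S(4,3) = 12.0182; S(4,4) = 5.7637
Terminal payoffs V(N, i) = max(S_T - K, 0):
  V(4,0) = 82.538469; V(4,1) = 25.834179; V(4,2) = 0.000000; V(4,3) = 0.000000; V(4,4) = 0.000000
Backward induction: V(k, i) = exp(-r*dt) * [p * V(k+1, i) + (1-p) * V(k+1, i+1)].
  V(3,0) = exp(-r*dt) * [p*82.538469 + (1-p)*25.834179] = 49.467873
  V(3,1) = exp(-r*dt) * [p*25.834179 + (1-p)*0.000000] = 10.959998
  V(3,2) = exp(-r*dt) * [p*0.000000 + (1-p)*0.000000] = 0.000000
  V(3,3) = exp(-r*dt) * [p*0.000000 + (1-p)*0.000000] = 0.000000
  V(2,0) = exp(-r*dt) * [p*49.467873 + (1-p)*10.959998] = 27.117380
  V(2,1) = exp(-r*dt) * [p*10.959998 + (1-p)*0.000000] = 4.649714
  V(2,2) = exp(-r*dt) * [p*0.000000 + (1-p)*0.000000] = 0.000000
  V(1,0) = exp(-r*dt) * [p*27.117380 + (1-p)*4.649714] = 14.105398
  V(1,1) = exp(-r*dt) * [p*4.649714 + (1-p)*0.000000] = 1.972614
  V(0,0) = exp(-r*dt) * [p*14.105398 + (1-p)*1.972614] = 7.087595


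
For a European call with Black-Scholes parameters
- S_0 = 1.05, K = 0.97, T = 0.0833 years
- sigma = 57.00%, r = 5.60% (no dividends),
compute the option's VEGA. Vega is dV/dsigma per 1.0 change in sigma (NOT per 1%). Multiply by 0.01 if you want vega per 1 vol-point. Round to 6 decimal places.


Answer: Vega = 0.101446

Derivation:
d1 = 0.5923355580; d2 = 0.4278236436
phi(d1) = 0.3347506878; exp(-qT) = 1.0000000000; exp(-rT) = 0.9953460633
Vega = S * exp(-qT) * phi(d1) * sqrt(T) = 1.0500 * 1.0000000000 * 0.3347506878 * 0.2886173938 = 0.101446


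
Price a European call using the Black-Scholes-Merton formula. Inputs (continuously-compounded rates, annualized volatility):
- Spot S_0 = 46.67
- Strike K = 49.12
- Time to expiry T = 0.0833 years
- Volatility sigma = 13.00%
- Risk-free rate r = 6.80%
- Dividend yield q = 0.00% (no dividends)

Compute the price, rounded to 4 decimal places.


Answer: Price = 0.0979

Derivation:
d1 = (ln(S/K) + (r - q + 0.5*sigma^2) * T) / (sigma * sqrt(T)) = -1.19392663
d2 = d1 - sigma * sqrt(T) = -1.23144689
exp(-rT) = 0.99435161; exp(-qT) = 1.00000000
C = S_0 * exp(-qT) * N(d1) - K * exp(-rT) * N(d2)
N(d1) = 0.11625334; N(d2) = 0.10907788
C = 46.6700 * 1.00000000 * 0.11625334 - 49.1200 * 0.99435161 * 0.10907788 = 0.0979


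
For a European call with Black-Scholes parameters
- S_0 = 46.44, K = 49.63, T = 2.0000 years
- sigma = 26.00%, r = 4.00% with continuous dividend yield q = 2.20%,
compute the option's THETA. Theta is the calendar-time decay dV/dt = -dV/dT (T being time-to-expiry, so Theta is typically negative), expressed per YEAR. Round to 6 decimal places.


d1 = 0.1010772897; d2 = -0.2666182365
phi(d1) = 0.3969095562; exp(-qT) = 0.9569539575; exp(-rT) = 0.9231163464
Theta = -S*exp(-qT)*phi(d1)*sigma/(2*sqrt(T)) - r*K*exp(-rT)*N(d2) + q*S*exp(-qT)*N(d1)
N(d1) = 0.5402554471; N(d2) = 0.3948815565; sqrt(T) = 1.4142135624
Term 1 = -46.4400 * 0.9569539575 * 0.3969095562 * 0.2600 / (2 * 1.4142135624) = -1.6214485164
Term 2 = -0.0400 * 49.6300 * 0.9231163464 * 0.3948815565 = -0.7236483194
Term 3 = 0.0220 * 46.4400 * 0.9569539575 * 0.5402554471 = 0.5282081392
Theta = -1.6214485164 + (-0.7236483194) + (0.5282081392) = -1.816889

Answer: Theta = -1.816889


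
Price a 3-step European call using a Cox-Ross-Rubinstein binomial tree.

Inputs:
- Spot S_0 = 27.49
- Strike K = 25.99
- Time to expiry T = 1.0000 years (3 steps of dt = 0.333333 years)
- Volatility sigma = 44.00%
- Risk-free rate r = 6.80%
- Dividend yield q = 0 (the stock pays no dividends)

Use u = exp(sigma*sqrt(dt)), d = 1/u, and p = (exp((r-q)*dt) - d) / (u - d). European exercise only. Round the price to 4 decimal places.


dt = T/N = 0.333333
u = exp(sigma*sqrt(dt)) = 1.289216; d = 1/u = 0.775665
p = (exp((r-q)*dt) - d) / (u - d) = 0.481472
Discount per step: exp(-r*dt) = 0.977588
Stock lattice S(k, i) with i counting down-moves:
  k=0: S(0,0) = 27.4900
  k=1: S(1,0) = 35.4405; S(1,1) = 21.3230
  k=2: S(2,0) = 45.6905; S(2,1) = 27.4900; S(2,2) = 16.5395
  k=3: S(3,0) = 58.9049; S(3,1) = 35.4405; S(3,2) = 21.3230; S(3,3) = 12.8292
Terminal payoffs V(N, i) = max(S_T - K, 0):
  V(3,0) = 32.914922; V(3,1) = 9.450542; V(3,2) = 0.000000; V(3,3) = 0.000000
Backward induction: V(k, i) = exp(-r*dt) * [p * V(k+1, i) + (1-p) * V(k+1, i+1)].
  V(2,0) = exp(-r*dt) * [p*32.914922 + (1-p)*9.450542] = 20.282987
  V(2,1) = exp(-r*dt) * [p*9.450542 + (1-p)*0.000000] = 4.448194
  V(2,2) = exp(-r*dt) * [p*0.000000 + (1-p)*0.000000] = 0.000000
  V(1,0) = exp(-r*dt) * [p*20.282987 + (1-p)*4.448194] = 11.801645
  V(1,1) = exp(-r*dt) * [p*4.448194 + (1-p)*0.000000] = 2.093682
  V(0,0) = exp(-r*dt) * [p*11.801645 + (1-p)*2.093682] = 6.616117

Answer: Price = V(0,0) = 6.6161


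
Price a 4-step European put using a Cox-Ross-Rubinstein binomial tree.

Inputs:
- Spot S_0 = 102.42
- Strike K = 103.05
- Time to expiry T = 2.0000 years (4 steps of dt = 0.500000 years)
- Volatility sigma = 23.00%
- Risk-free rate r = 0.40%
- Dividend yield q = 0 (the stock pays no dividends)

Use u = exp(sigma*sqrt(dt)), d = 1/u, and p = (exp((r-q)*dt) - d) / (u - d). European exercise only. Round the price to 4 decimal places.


dt = T/N = 0.500000
u = exp(sigma*sqrt(dt)) = 1.176607; d = 1/u = 0.849902
p = (exp((r-q)*dt) - d) / (u - d) = 0.465559
Discount per step: exp(-r*dt) = 0.998002
Stock lattice S(k, i) with i counting down-moves:
  k=0: S(0,0) = 102.4200
  k=1: S(1,0) = 120.5081; S(1,1) = 87.0469
  k=2: S(2,0) = 141.7906; S(2,1) = 102.4200; S(2,2) = 73.9813
  k=3: S(3,0) = 166.8317; S(3,1) = 120.5081; S(3,2) = 87.0469; S(3,3) = 62.8769
  k=4: S(4,0) = 196.2953; S(4,1) = 141.7906; S(4,2) = 102.4200; S(4,3) = 73.9813; S(4,4) = 53.4392
Terminal payoffs V(N, i) = max(K - S_T, 0):
  V(4,0) = 0.000000; V(4,1) = 0.000000; V(4,2) = 0.630000; V(4,3) = 29.068661; V(4,4) = 49.610842
Backward induction: V(k, i) = exp(-r*dt) * [p * V(k+1, i) + (1-p) * V(k+1, i+1)].
  V(3,0) = exp(-r*dt) * [p*0.000000 + (1-p)*0.000000] = 0.000000
  V(3,1) = exp(-r*dt) * [p*0.000000 + (1-p)*0.630000] = 0.336025
  V(3,2) = exp(-r*dt) * [p*0.630000 + (1-p)*29.068661] = 15.797172
  V(3,3) = exp(-r*dt) * [p*29.068661 + (1-p)*49.610842] = 39.967239
  V(2,0) = exp(-r*dt) * [p*0.000000 + (1-p)*0.336025] = 0.179227
  V(2,1) = exp(-r*dt) * [p*0.336025 + (1-p)*15.797172] = 8.581921
  V(2,2) = exp(-r*dt) * [p*15.797172 + (1-p)*39.967239] = 28.657284
  V(1,0) = exp(-r*dt) * [p*0.179227 + (1-p)*8.581921] = 4.660644
  V(1,1) = exp(-r*dt) * [p*8.581921 + (1-p)*28.657284] = 19.272443
  V(0,0) = exp(-r*dt) * [p*4.660644 + (1-p)*19.272443] = 12.444880

Answer: Price = V(0,0) = 12.4449


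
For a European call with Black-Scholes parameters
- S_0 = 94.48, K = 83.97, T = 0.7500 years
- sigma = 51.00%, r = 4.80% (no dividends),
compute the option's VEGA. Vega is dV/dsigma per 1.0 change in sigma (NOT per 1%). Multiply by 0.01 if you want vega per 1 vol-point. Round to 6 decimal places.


d1 = 0.5693490541; d2 = 0.1276760982
phi(d1) = 0.3392500931; exp(-qT) = 1.0000000000; exp(-rT) = 0.9646402935
Vega = S * exp(-qT) * phi(d1) * sqrt(T) = 94.4800 * 1.0000000000 * 0.3392500931 * 0.8660254038 = 27.758148

Answer: Vega = 27.758148


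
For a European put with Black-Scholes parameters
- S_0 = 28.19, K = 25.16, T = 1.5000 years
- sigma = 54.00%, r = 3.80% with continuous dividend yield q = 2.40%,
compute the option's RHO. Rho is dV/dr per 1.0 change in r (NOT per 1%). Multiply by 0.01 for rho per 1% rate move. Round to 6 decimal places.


Answer: Rho = -19.625722

Derivation:
d1 = 0.5343696041; d2 = -0.1269926265
phi(d1) = 0.3458625040; exp(-qT) = 0.9646402935; exp(-rT) = 0.9445940694
N(-d2) = 0.5505268827
Rho = -K*T*exp(-rT)*N(-d2) = -25.1600 * 1.5000 * 0.9445940694 * 0.5505268827 = -19.625722


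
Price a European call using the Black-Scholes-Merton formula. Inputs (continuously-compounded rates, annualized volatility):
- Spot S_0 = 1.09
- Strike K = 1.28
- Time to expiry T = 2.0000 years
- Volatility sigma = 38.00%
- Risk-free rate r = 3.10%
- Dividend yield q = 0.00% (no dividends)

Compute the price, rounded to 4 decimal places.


Answer: Price = 0.1903

Derivation:
d1 = (ln(S/K) + (r - q + 0.5*sigma^2) * T) / (sigma * sqrt(T)) = 0.08507168
d2 = d1 - sigma * sqrt(T) = -0.45232947
exp(-rT) = 0.93988289; exp(-qT) = 1.00000000
C = S_0 * exp(-qT) * N(d1) - K * exp(-rT) * N(d2)
N(d1) = 0.53389780; N(d2) = 0.32551582
C = 1.0900 * 1.00000000 * 0.53389780 - 1.2800 * 0.93988289 * 0.32551582 = 0.1903


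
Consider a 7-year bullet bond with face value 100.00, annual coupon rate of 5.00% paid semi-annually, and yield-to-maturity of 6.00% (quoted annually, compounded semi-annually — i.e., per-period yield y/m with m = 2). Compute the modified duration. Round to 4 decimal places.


Coupon per period c = face * coupon_rate / m = 2.500000
Periods per year m = 2; per-period yield y/m = 0.030000
Number of cashflows N = 14
Cashflows (t years, CF_t, discount factor 1/(1+y/m)^(m*t), PV):
  t = 0.5000: CF_t = 2.500000, DF = 0.970874, PV = 2.427184
  t = 1.0000: CF_t = 2.500000, DF = 0.942596, PV = 2.356490
  t = 1.5000: CF_t = 2.500000, DF = 0.915142, PV = 2.287854
  t = 2.0000: CF_t = 2.500000, DF = 0.888487, PV = 2.221218
  t = 2.5000: CF_t = 2.500000, DF = 0.862609, PV = 2.156522
  t = 3.0000: CF_t = 2.500000, DF = 0.837484, PV = 2.093711
  t = 3.5000: CF_t = 2.500000, DF = 0.813092, PV = 2.032729
  t = 4.0000: CF_t = 2.500000, DF = 0.789409, PV = 1.973523
  t = 4.5000: CF_t = 2.500000, DF = 0.766417, PV = 1.916042
  t = 5.0000: CF_t = 2.500000, DF = 0.744094, PV = 1.860235
  t = 5.5000: CF_t = 2.500000, DF = 0.722421, PV = 1.806053
  t = 6.0000: CF_t = 2.500000, DF = 0.701380, PV = 1.753450
  t = 6.5000: CF_t = 2.500000, DF = 0.680951, PV = 1.702378
  t = 7.0000: CF_t = 102.500000, DF = 0.661118, PV = 67.764575
Price P = sum_t PV_t = 94.351963
First compute Macaulay numerator sum_t t * PV_t:
  t * PV_t at t = 0.5000: 1.213592
  t * PV_t at t = 1.0000: 2.356490
  t * PV_t at t = 1.5000: 3.431781
  t * PV_t at t = 2.0000: 4.442435
  t * PV_t at t = 2.5000: 5.391305
  t * PV_t at t = 3.0000: 6.281132
  t * PV_t at t = 3.5000: 7.114551
  t * PV_t at t = 4.0000: 7.894092
  t * PV_t at t = 4.5000: 8.622188
  t * PV_t at t = 5.0000: 9.301174
  t * PV_t at t = 5.5000: 9.933293
  t * PV_t at t = 6.0000: 10.520698
  t * PV_t at t = 6.5000: 11.065459
  t * PV_t at t = 7.0000: 474.352026
Macaulay duration D = 561.920216 / 94.351963 = 5.955575
Modified duration = D / (1 + y/m) = 5.955575 / (1 + 0.030000) = 5.782112

Answer: Modified duration = 5.7821


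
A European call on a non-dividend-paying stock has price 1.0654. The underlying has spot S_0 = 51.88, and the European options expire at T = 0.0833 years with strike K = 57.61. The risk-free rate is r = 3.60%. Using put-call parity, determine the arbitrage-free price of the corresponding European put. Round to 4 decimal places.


Answer: Put price = 6.6229

Derivation:
Put-call parity: C - P = S_0 * exp(-qT) - K * exp(-rT).
S_0 * exp(-qT) = 51.8800 * 1.00000000 = 51.88000000
K * exp(-rT) = 57.6100 * 0.99700569 = 57.43749791
P = C - S*exp(-qT) + K*exp(-rT)
P = 1.0654 - 51.88000000 + 57.43749791 = 6.6229


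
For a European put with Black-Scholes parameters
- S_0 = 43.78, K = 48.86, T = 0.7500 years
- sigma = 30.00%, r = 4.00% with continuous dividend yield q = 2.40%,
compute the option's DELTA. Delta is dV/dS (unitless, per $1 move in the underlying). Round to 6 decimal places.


Answer: Delta = -0.586681

Derivation:
d1 = -0.2464591818; d2 = -0.5062668030
phi(d1) = 0.3870081227; exp(-qT) = 0.9821610324; exp(-rT) = 0.9704455335
N(-d1) = 0.5973366009
Delta = -exp(-qT) * N(-d1) = -0.9821610324 * 0.5973366009 = -0.586681


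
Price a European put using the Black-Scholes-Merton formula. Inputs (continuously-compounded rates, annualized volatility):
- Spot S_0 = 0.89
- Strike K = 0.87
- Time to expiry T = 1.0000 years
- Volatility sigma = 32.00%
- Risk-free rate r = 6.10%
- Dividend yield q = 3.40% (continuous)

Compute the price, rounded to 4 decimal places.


Answer: Price = 0.0871

Derivation:
d1 = (ln(S/K) + (r - q + 0.5*sigma^2) * T) / (sigma * sqrt(T)) = 0.31540078
d2 = d1 - sigma * sqrt(T) = -0.00459922
exp(-rT) = 0.94082324; exp(-qT) = 0.96657150
P = K * exp(-rT) * N(-d2) - S_0 * exp(-qT) * N(-d1)
N(-d1) = 0.37622869; N(-d2) = 0.50183482
P = 0.8700 * 0.94082324 * 0.50183482 - 0.8900 * 0.96657150 * 0.37622869 = 0.0871


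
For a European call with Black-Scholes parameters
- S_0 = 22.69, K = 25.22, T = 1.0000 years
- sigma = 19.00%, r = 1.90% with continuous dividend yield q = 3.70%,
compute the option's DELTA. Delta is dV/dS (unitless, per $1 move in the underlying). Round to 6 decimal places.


d1 = -0.5561212197; d2 = -0.7461212197
phi(d1) = 0.3417848140; exp(-qT) = 0.9636761353; exp(-rT) = 0.9811793622
N(d1) = 0.2890639949
Delta = exp(-qT) * N(d1) = 0.9636761353 * 0.2890639949 = 0.278564

Answer: Delta = 0.278564


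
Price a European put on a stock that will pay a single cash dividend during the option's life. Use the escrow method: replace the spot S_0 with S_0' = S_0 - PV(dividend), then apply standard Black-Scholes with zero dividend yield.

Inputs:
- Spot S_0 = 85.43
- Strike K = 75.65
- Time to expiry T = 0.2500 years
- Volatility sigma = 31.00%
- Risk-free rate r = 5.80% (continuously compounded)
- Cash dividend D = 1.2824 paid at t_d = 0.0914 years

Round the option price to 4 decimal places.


Answer: Price = 1.5236

Derivation:
PV(D) = D * exp(-r * t_d) = 1.2824 * 0.99471283 = 1.27561973
S_0' = S_0 - PV(D) = 85.4300 - 1.27561973 = 84.15438027
d1 = (ln(S_0'/K) + (r + sigma^2/2)*T) / (sigma*sqrt(T)) = 0.85837440
d2 = d1 - sigma*sqrt(T) = 0.70337440
exp(-rT) = 0.98560462
N(-d1) = 0.19534288; N(-d2) = 0.24091123
P = K * exp(-rT) * N(-d2) - S_0' * N(-d1) = 75.6500 * 0.98560462 * 0.24091123 - 84.15438027 * 0.19534288 = 1.5236


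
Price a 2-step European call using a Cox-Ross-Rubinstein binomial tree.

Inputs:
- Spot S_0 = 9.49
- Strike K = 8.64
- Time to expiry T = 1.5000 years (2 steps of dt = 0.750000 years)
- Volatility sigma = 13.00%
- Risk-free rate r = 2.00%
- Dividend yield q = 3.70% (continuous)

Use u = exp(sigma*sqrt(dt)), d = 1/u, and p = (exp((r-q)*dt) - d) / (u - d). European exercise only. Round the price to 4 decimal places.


dt = T/N = 0.750000
u = exp(sigma*sqrt(dt)) = 1.119165; d = 1/u = 0.893523
p = (exp((r-q)*dt) - d) / (u - d) = 0.415737
Discount per step: exp(-r*dt) = 0.985112
Stock lattice S(k, i) with i counting down-moves:
  k=0: S(0,0) = 9.4900
  k=1: S(1,0) = 10.6209; S(1,1) = 8.4795
  k=2: S(2,0) = 11.8865; S(2,1) = 9.4900; S(2,2) = 7.5767
Terminal payoffs V(N, i) = max(S_T - K, 0):
  V(2,0) = 3.246523; V(2,1) = 0.850000; V(2,2) = 0.000000
Backward induction: V(k, i) = exp(-r*dt) * [p * V(k+1, i) + (1-p) * V(k+1, i+1)].
  V(1,0) = exp(-r*dt) * [p*3.246523 + (1-p)*0.850000] = 1.818836
  V(1,1) = exp(-r*dt) * [p*0.850000 + (1-p)*0.000000] = 0.348116
  V(0,0) = exp(-r*dt) * [p*1.818836 + (1-p)*0.348116] = 0.945263

Answer: Price = V(0,0) = 0.9453


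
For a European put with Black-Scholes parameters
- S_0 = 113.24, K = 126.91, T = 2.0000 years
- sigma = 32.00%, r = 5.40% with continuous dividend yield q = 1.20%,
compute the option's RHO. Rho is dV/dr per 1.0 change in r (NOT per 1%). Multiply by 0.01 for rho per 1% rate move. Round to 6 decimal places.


d1 = 0.1600520431; d2 = -0.2924962968
phi(d1) = 0.3938650813; exp(-qT) = 0.9762857098; exp(-rT) = 0.8976275964
N(-d2) = 0.6150464046
Rho = -K*T*exp(-rT)*N(-d2) = -126.9100 * 2.0000 * 0.8976275964 * 0.6150464046 = -140.129612

Answer: Rho = -140.129612


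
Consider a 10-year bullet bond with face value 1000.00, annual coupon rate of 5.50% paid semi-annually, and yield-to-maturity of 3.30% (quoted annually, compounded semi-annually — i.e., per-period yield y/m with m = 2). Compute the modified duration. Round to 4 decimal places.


Coupon per period c = face * coupon_rate / m = 27.500000
Periods per year m = 2; per-period yield y/m = 0.016500
Number of cashflows N = 20
Cashflows (t years, CF_t, discount factor 1/(1+y/m)^(m*t), PV):
  t = 0.5000: CF_t = 27.500000, DF = 0.983768, PV = 27.053615
  t = 1.0000: CF_t = 27.500000, DF = 0.967799, PV = 26.614476
  t = 1.5000: CF_t = 27.500000, DF = 0.952090, PV = 26.182466
  t = 2.0000: CF_t = 27.500000, DF = 0.936635, PV = 25.757468
  t = 2.5000: CF_t = 27.500000, DF = 0.921432, PV = 25.339368
  t = 3.0000: CF_t = 27.500000, DF = 0.906475, PV = 24.928055
  t = 3.5000: CF_t = 27.500000, DF = 0.891761, PV = 24.523419
  t = 4.0000: CF_t = 27.500000, DF = 0.877285, PV = 24.125350
  t = 4.5000: CF_t = 27.500000, DF = 0.863045, PV = 23.733744
  t = 5.0000: CF_t = 27.500000, DF = 0.849036, PV = 23.348493
  t = 5.5000: CF_t = 27.500000, DF = 0.835254, PV = 22.969497
  t = 6.0000: CF_t = 27.500000, DF = 0.821696, PV = 22.596652
  t = 6.5000: CF_t = 27.500000, DF = 0.808359, PV = 22.229859
  t = 7.0000: CF_t = 27.500000, DF = 0.795237, PV = 21.869021
  t = 7.5000: CF_t = 27.500000, DF = 0.782329, PV = 21.514039
  t = 8.0000: CF_t = 27.500000, DF = 0.769630, PV = 21.164819
  t = 8.5000: CF_t = 27.500000, DF = 0.757137, PV = 20.821268
  t = 9.0000: CF_t = 27.500000, DF = 0.744847, PV = 20.483294
  t = 9.5000: CF_t = 27.500000, DF = 0.732757, PV = 20.150806
  t = 10.0000: CF_t = 1027.500000, DF = 0.720862, PV = 740.686060
Price P = sum_t PV_t = 1186.091770
First compute Macaulay numerator sum_t t * PV_t:
  t * PV_t at t = 0.5000: 13.526808
  t * PV_t at t = 1.0000: 26.614476
  t * PV_t at t = 1.5000: 39.273699
  t * PV_t at t = 2.0000: 51.514935
  t * PV_t at t = 2.5000: 63.348420
  t * PV_t at t = 3.0000: 74.784165
  t * PV_t at t = 3.5000: 85.831965
  t * PV_t at t = 4.0000: 96.501402
  t * PV_t at t = 4.5000: 106.801846
  t * PV_t at t = 5.0000: 116.742467
  t * PV_t at t = 5.5000: 126.332232
  t * PV_t at t = 6.0000: 135.579912
  t * PV_t at t = 6.5000: 144.494086
  t * PV_t at t = 7.0000: 153.083144
  t * PV_t at t = 7.5000: 161.355292
  t * PV_t at t = 8.0000: 169.318555
  t * PV_t at t = 8.5000: 176.980782
  t * PV_t at t = 9.0000: 184.349647
  t * PV_t at t = 9.5000: 191.432655
  t * PV_t at t = 10.0000: 7406.860599
Macaulay duration D = 9524.727087 / 1186.091770 = 8.030346
Modified duration = D / (1 + y/m) = 8.030346 / (1 + 0.016500) = 7.899996

Answer: Modified duration = 7.9000


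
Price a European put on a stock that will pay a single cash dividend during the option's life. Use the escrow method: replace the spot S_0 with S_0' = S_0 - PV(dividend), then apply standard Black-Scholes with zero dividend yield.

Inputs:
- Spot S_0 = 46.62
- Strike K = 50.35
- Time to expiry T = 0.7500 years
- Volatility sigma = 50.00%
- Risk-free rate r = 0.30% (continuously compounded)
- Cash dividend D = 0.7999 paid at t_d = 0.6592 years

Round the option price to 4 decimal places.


PV(D) = D * exp(-r * t_d) = 0.7999 * 0.99802435 = 0.79831968
S_0' = S_0 - PV(D) = 46.6200 - 0.79831968 = 45.82168032
d1 = (ln(S_0'/K) + (r + sigma^2/2)*T) / (sigma*sqrt(T)) = 0.00406161
d2 = d1 - sigma*sqrt(T) = -0.42895109
exp(-rT) = 0.99775253
N(-d1) = 0.49837966; N(-d2) = 0.66602059
P = K * exp(-rT) * N(-d2) - S_0' * N(-d1) = 50.3500 * 0.99775253 * 0.66602059 - 45.82168032 * 0.49837966 = 10.6222

Answer: Price = 10.6222


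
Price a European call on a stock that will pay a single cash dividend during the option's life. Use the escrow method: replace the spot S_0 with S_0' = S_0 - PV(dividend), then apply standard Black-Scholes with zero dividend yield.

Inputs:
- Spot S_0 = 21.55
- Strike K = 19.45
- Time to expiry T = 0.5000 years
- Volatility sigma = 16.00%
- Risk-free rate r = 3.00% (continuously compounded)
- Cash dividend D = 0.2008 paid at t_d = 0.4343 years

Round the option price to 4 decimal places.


PV(D) = D * exp(-r * t_d) = 0.2008 * 0.98705551 = 0.19820075
S_0' = S_0 - PV(D) = 21.5500 - 0.19820075 = 21.35179925
d1 = (ln(S_0'/K) + (r + sigma^2/2)*T) / (sigma*sqrt(T)) = 1.01371659
d2 = d1 - sigma*sqrt(T) = 0.90057951
exp(-rT) = 0.98511194
N(d1) = 0.84464100; N(d2) = 0.81609403
C = S_0' * N(d1) - K * exp(-rT) * N(d2) = 21.35179925 * 0.84464100 - 19.4500 * 0.98511194 * 0.81609403 = 2.3979

Answer: Price = 2.3979


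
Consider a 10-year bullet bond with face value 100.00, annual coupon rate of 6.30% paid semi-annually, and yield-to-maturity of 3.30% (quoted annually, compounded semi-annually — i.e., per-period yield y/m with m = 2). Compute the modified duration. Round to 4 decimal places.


Coupon per period c = face * coupon_rate / m = 3.150000
Periods per year m = 2; per-period yield y/m = 0.016500
Number of cashflows N = 20
Cashflows (t years, CF_t, discount factor 1/(1+y/m)^(m*t), PV):
  t = 0.5000: CF_t = 3.150000, DF = 0.983768, PV = 3.098869
  t = 1.0000: CF_t = 3.150000, DF = 0.967799, PV = 3.048567
  t = 1.5000: CF_t = 3.150000, DF = 0.952090, PV = 2.999082
  t = 2.0000: CF_t = 3.150000, DF = 0.936635, PV = 2.950401
  t = 2.5000: CF_t = 3.150000, DF = 0.921432, PV = 2.902509
  t = 3.0000: CF_t = 3.150000, DF = 0.906475, PV = 2.855395
  t = 3.5000: CF_t = 3.150000, DF = 0.891761, PV = 2.809046
  t = 4.0000: CF_t = 3.150000, DF = 0.877285, PV = 2.763449
  t = 4.5000: CF_t = 3.150000, DF = 0.863045, PV = 2.718592
  t = 5.0000: CF_t = 3.150000, DF = 0.849036, PV = 2.674464
  t = 5.5000: CF_t = 3.150000, DF = 0.835254, PV = 2.631051
  t = 6.0000: CF_t = 3.150000, DF = 0.821696, PV = 2.588344
  t = 6.5000: CF_t = 3.150000, DF = 0.808359, PV = 2.546329
  t = 7.0000: CF_t = 3.150000, DF = 0.795237, PV = 2.504997
  t = 7.5000: CF_t = 3.150000, DF = 0.782329, PV = 2.464335
  t = 8.0000: CF_t = 3.150000, DF = 0.769630, PV = 2.424334
  t = 8.5000: CF_t = 3.150000, DF = 0.757137, PV = 2.384982
  t = 9.0000: CF_t = 3.150000, DF = 0.744847, PV = 2.346268
  t = 9.5000: CF_t = 3.150000, DF = 0.732757, PV = 2.308183
  t = 10.0000: CF_t = 103.150000, DF = 0.720862, PV = 74.356951
Price P = sum_t PV_t = 125.376150
First compute Macaulay numerator sum_t t * PV_t:
  t * PV_t at t = 0.5000: 1.549434
  t * PV_t at t = 1.0000: 3.048567
  t * PV_t at t = 1.5000: 4.498624
  t * PV_t at t = 2.0000: 5.900802
  t * PV_t at t = 2.5000: 7.256274
  t * PV_t at t = 3.0000: 8.566186
  t * PV_t at t = 3.5000: 9.831661
  t * PV_t at t = 4.0000: 11.053797
  t * PV_t at t = 4.5000: 12.233666
  t * PV_t at t = 5.0000: 13.372319
  t * PV_t at t = 5.5000: 14.470783
  t * PV_t at t = 6.0000: 15.530063
  t * PV_t at t = 6.5000: 16.551141
  t * PV_t at t = 7.0000: 17.534978
  t * PV_t at t = 7.5000: 18.482515
  t * PV_t at t = 8.0000: 19.394671
  t * PV_t at t = 8.5000: 20.272344
  t * PV_t at t = 9.0000: 21.116414
  t * PV_t at t = 9.5000: 21.927740
  t * PV_t at t = 10.0000: 743.569509
Macaulay duration D = 986.161489 / 125.376150 = 7.865623
Modified duration = D / (1 + y/m) = 7.865623 / (1 + 0.016500) = 7.737947

Answer: Modified duration = 7.7379


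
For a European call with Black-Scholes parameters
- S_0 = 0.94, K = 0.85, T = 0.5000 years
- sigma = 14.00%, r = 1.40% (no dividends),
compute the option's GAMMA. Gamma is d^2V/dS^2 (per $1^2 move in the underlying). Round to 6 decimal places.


Answer: Gamma = 2.246552

Derivation:
d1 = 1.1368612894; d2 = 1.0378663400
phi(d1) = 0.2090534477; exp(-qT) = 1.0000000000; exp(-rT) = 0.9930244429
Gamma = exp(-qT) * phi(d1) / (S * sigma * sqrt(T)) = 1.0000000000 * 0.2090534477 / (0.9400 * 0.1400 * 0.7071067812) = 2.246552


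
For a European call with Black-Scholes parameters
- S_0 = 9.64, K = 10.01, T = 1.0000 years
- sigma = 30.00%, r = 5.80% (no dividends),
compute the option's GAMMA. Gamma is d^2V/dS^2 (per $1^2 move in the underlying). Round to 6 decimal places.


Answer: Gamma = 0.134714

Derivation:
d1 = 0.2177883843; d2 = -0.0822116157
phi(d1) = 0.3895923187; exp(-qT) = 1.0000000000; exp(-rT) = 0.9436499474
Gamma = exp(-qT) * phi(d1) / (S * sigma * sqrt(T)) = 1.0000000000 * 0.3895923187 / (9.6400 * 0.3000 * 1.0000000000) = 0.134714


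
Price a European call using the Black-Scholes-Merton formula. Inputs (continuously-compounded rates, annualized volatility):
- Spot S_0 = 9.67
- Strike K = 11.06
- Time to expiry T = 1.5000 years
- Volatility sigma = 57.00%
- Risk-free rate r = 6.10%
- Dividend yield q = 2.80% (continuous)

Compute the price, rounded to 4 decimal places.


d1 = (ln(S/K) + (r - q + 0.5*sigma^2) * T) / (sigma * sqrt(T)) = 0.22757094
d2 = d1 - sigma * sqrt(T) = -0.47053364
exp(-rT) = 0.91256132; exp(-qT) = 0.95886978
C = S_0 * exp(-qT) * N(d1) - K * exp(-rT) * N(d2)
N(d1) = 0.59001009; N(d2) = 0.31898690
C = 9.6700 * 0.95886978 * 0.59001009 - 11.0600 * 0.91256132 * 0.31898690 = 2.2512

Answer: Price = 2.2512


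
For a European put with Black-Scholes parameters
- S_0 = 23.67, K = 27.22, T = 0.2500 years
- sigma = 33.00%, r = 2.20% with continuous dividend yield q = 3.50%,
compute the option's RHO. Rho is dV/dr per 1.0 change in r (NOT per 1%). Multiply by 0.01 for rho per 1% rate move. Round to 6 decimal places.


d1 = -0.7841277194; d2 = -0.9491277194
phi(d1) = 0.2933565037; exp(-qT) = 0.9912881698; exp(-rT) = 0.9945150973
N(-d2) = 0.8287221711
Rho = -K*T*exp(-rT)*N(-d2) = -27.2200 * 0.2500 * 0.9945150973 * 0.8287221711 = -5.608523

Answer: Rho = -5.608523


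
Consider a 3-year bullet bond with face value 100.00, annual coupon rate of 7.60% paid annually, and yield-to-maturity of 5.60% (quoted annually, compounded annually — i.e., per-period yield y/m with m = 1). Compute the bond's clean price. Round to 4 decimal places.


Answer: Price = 105.3858

Derivation:
Coupon per period c = face * coupon_rate / m = 7.600000
Periods per year m = 1; per-period yield y/m = 0.056000
Number of cashflows N = 3
Cashflows (t years, CF_t, discount factor 1/(1+y/m)^(m*t), PV):
  t = 1.0000: CF_t = 7.600000, DF = 0.946970, PV = 7.196970
  t = 2.0000: CF_t = 7.600000, DF = 0.896752, PV = 6.815312
  t = 3.0000: CF_t = 107.600000, DF = 0.849197, PV = 91.373554
Price P = sum_t PV_t = 105.385836


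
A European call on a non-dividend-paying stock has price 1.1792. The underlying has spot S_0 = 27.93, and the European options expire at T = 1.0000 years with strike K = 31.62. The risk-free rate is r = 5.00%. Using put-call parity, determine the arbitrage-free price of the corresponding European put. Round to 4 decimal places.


Answer: Put price = 3.3271

Derivation:
Put-call parity: C - P = S_0 * exp(-qT) - K * exp(-rT).
S_0 * exp(-qT) = 27.9300 * 1.00000000 = 27.93000000
K * exp(-rT) = 31.6200 * 0.95122942 = 30.07787440
P = C - S*exp(-qT) + K*exp(-rT)
P = 1.1792 - 27.93000000 + 30.07787440 = 3.3271


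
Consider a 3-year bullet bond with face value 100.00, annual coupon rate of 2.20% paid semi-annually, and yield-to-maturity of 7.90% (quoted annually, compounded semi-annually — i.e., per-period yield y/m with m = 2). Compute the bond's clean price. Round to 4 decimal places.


Answer: Price = 85.0356

Derivation:
Coupon per period c = face * coupon_rate / m = 1.100000
Periods per year m = 2; per-period yield y/m = 0.039500
Number of cashflows N = 6
Cashflows (t years, CF_t, discount factor 1/(1+y/m)^(m*t), PV):
  t = 0.5000: CF_t = 1.100000, DF = 0.962001, PV = 1.058201
  t = 1.0000: CF_t = 1.100000, DF = 0.925446, PV = 1.017990
  t = 1.5000: CF_t = 1.100000, DF = 0.890280, PV = 0.979308
  t = 2.0000: CF_t = 1.100000, DF = 0.856450, PV = 0.942095
  t = 2.5000: CF_t = 1.100000, DF = 0.823906, PV = 0.906296
  t = 3.0000: CF_t = 101.100000, DF = 0.792598, PV = 80.131670
Price P = sum_t PV_t = 85.035561


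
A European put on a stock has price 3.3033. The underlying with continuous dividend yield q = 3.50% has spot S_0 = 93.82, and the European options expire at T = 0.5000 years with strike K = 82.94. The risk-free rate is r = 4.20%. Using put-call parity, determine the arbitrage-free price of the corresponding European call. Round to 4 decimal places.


Answer: Call price = 14.2793

Derivation:
Put-call parity: C - P = S_0 * exp(-qT) - K * exp(-rT).
S_0 * exp(-qT) = 93.8200 * 0.98265224 = 92.19243275
K * exp(-rT) = 82.9400 * 0.97921896 = 81.21642092
C = P + S*exp(-qT) - K*exp(-rT)
C = 3.3033 + 92.19243275 - 81.21642092 = 14.2793


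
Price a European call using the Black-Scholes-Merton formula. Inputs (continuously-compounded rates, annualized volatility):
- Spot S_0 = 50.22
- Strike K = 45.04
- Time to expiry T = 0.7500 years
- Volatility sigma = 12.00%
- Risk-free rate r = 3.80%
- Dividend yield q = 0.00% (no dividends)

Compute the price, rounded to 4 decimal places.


d1 = (ln(S/K) + (r - q + 0.5*sigma^2) * T) / (sigma * sqrt(T)) = 1.37373154
d2 = d1 - sigma * sqrt(T) = 1.26980850
exp(-rT) = 0.97190229; exp(-qT) = 1.00000000
C = S_0 * exp(-qT) * N(d1) - K * exp(-rT) * N(d2)
N(d1) = 0.91523748; N(d2) = 0.89792357
C = 50.2200 * 1.00000000 * 0.91523748 - 45.0400 * 0.97190229 * 0.89792357 = 6.6571

Answer: Price = 6.6571


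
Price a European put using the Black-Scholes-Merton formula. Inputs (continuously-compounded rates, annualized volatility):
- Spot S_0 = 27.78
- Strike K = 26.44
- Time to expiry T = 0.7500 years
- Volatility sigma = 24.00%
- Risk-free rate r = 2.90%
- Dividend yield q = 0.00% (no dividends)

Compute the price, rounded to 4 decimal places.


d1 = (ln(S/K) + (r - q + 0.5*sigma^2) * T) / (sigma * sqrt(T)) = 0.44642802
d2 = d1 - sigma * sqrt(T) = 0.23858193
exp(-rT) = 0.97848483; exp(-qT) = 1.00000000
P = K * exp(-rT) * N(-d2) - S_0 * exp(-qT) * N(-d1)
N(-d1) = 0.32764405; N(-d2) = 0.40571489
P = 26.4400 * 0.97848483 * 0.40571489 - 27.7800 * 1.00000000 * 0.32764405 = 1.3944

Answer: Price = 1.3944


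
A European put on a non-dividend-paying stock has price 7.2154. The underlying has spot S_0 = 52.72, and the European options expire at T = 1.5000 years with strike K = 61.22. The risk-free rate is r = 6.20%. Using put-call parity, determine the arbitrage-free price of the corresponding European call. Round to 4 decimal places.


Put-call parity: C - P = S_0 * exp(-qT) - K * exp(-rT).
S_0 * exp(-qT) = 52.7200 * 1.00000000 = 52.72000000
K * exp(-rT) = 61.2200 * 0.91119350 = 55.78326609
C = P + S*exp(-qT) - K*exp(-rT)
C = 7.2154 + 52.72000000 - 55.78326609 = 4.1521

Answer: Call price = 4.1521


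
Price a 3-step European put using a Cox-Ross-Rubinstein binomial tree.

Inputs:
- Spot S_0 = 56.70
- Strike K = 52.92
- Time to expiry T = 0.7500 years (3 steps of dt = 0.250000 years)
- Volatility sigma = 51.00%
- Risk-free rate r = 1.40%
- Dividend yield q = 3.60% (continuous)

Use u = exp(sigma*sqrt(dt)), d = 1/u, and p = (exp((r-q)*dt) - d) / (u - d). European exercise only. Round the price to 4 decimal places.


Answer: Price = V(0,0) = 8.7100

Derivation:
dt = T/N = 0.250000
u = exp(sigma*sqrt(dt)) = 1.290462; d = 1/u = 0.774916
p = (exp((r-q)*dt) - d) / (u - d) = 0.425954
Discount per step: exp(-r*dt) = 0.996506
Stock lattice S(k, i) with i counting down-moves:
  k=0: S(0,0) = 56.7000
  k=1: S(1,0) = 73.1692; S(1,1) = 43.9378
  k=2: S(2,0) = 94.4220; S(2,1) = 56.7000; S(2,2) = 34.0481
  k=3: S(3,0) = 121.8480; S(3,1) = 73.1692; S(3,2) = 43.9378; S(3,3) = 26.3844
Terminal payoffs V(N, i) = max(K - S_T, 0):
  V(3,0) = 0.000000; V(3,1) = 0.000000; V(3,2) = 8.982235; V(3,3) = 26.535566
Backward induction: V(k, i) = exp(-r*dt) * [p * V(k+1, i) + (1-p) * V(k+1, i+1)].
  V(2,0) = exp(-r*dt) * [p*0.000000 + (1-p)*0.000000] = 0.000000
  V(2,1) = exp(-r*dt) * [p*0.000000 + (1-p)*8.982235] = 5.138199
  V(2,2) = exp(-r*dt) * [p*8.982235 + (1-p)*26.535566] = 18.992063
  V(1,0) = exp(-r*dt) * [p*0.000000 + (1-p)*5.138199] = 2.939256
  V(1,1) = exp(-r*dt) * [p*5.138199 + (1-p)*18.992063] = 13.045213
  V(0,0) = exp(-r*dt) * [p*2.939256 + (1-p)*13.045213] = 8.710000


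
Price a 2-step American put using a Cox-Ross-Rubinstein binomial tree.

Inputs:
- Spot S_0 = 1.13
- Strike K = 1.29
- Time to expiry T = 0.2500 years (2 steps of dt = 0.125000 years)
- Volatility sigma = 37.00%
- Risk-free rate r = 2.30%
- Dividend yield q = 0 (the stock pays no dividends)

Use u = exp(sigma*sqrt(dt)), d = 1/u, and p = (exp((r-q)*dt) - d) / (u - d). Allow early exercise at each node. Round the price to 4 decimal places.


Answer: Price = V(0,0) = 0.1950

Derivation:
dt = T/N = 0.125000
u = exp(sigma*sqrt(dt)) = 1.139757; d = 1/u = 0.877380
p = (exp((r-q)*dt) - d) / (u - d) = 0.478316
Discount per step: exp(-r*dt) = 0.997129
Stock lattice S(k, i) with i counting down-moves:
  k=0: S(0,0) = 1.1300
  k=1: S(1,0) = 1.2879; S(1,1) = 0.9914
  k=2: S(2,0) = 1.4679; S(2,1) = 1.1300; S(2,2) = 0.8699
Terminal payoffs V(N, i) = max(K - S_T, 0):
  V(2,0) = 0.000000; V(2,1) = 0.160000; V(2,2) = 0.420130
Backward induction: V(k, i) = exp(-r*dt) * [p * V(k+1, i) + (1-p) * V(k+1, i+1)]; then take max(V_cont, immediate exercise) for American.
  V(1,0) = exp(-r*dt) * [p*0.000000 + (1-p)*0.160000] = 0.083230; exercise = 0.002075; V(1,0) = max -> 0.083230
  V(1,1) = exp(-r*dt) * [p*0.160000 + (1-p)*0.420130] = 0.294857; exercise = 0.298560; V(1,1) = max -> 0.298560
  V(0,0) = exp(-r*dt) * [p*0.083230 + (1-p)*0.298560] = 0.195003; exercise = 0.160000; V(0,0) = max -> 0.195003
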